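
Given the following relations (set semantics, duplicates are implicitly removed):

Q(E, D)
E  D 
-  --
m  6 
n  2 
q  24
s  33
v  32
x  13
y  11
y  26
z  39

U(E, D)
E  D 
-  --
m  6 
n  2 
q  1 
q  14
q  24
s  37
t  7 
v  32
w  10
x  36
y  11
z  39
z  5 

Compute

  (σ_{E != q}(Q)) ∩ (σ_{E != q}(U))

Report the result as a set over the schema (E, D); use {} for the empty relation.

{(m, 6), (n, 2), (v, 32), (y, 11), (z, 39)}

Filtering on E != q leaves {(m, 6), (n, 2), (s, 33), (v, 32), (x, 13), (y, 11), (y, 26), (z, 39)}.
Filtering on E != q leaves {(m, 6), (n, 2), (s, 37), (t, 7), (v, 32), (w, 10), (x, 36), (y, 11), (z, 39), (z, 5)}.
Intersection: {(m, 6), (n, 2), (s, 33), (v, 32), (x, 13), (y, 11), (y, 26), (z, 39)} with {(m, 6), (n, 2), (s, 37), (t, 7), (v, 32), (w, 10), (x, 36), (y, 11), (z, 39), (z, 5)} → {(m, 6), (n, 2), (v, 32), (y, 11), (z, 39)}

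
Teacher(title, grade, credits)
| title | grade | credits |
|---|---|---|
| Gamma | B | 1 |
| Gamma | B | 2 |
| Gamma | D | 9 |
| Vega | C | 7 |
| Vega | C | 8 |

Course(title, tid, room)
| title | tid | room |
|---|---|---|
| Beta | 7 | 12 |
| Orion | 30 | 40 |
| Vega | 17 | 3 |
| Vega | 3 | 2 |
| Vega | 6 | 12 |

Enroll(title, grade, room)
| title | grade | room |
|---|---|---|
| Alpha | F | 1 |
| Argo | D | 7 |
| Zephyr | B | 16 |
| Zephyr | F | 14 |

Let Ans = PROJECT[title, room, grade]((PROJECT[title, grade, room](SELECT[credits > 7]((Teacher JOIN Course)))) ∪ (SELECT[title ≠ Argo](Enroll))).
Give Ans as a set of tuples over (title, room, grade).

{(Alpha, 1, F), (Vega, 12, C), (Vega, 2, C), (Vega, 3, C), (Zephyr, 14, F), (Zephyr, 16, B)}

Teacher ⋈ Course (natural join on title): {(Vega, C, 7, 17, 3), (Vega, C, 7, 3, 2), (Vega, C, 7, 6, 12), (Vega, C, 8, 17, 3), (Vega, C, 8, 3, 2), (Vega, C, 8, 6, 12)}
σ[credits > 7]: keep tuples satisfying credits > 7 → {(Vega, C, 8, 17, 3), (Vega, C, 8, 3, 2), (Vega, C, 8, 6, 12)}
Keep only column(s) title, grade, room: {(Vega, C, 12), (Vega, C, 2), (Vega, C, 3)}
σ[title ≠ Argo]: keep tuples satisfying title ≠ Argo → {(Alpha, F, 1), (Zephyr, B, 16), (Zephyr, F, 14)}
Taking the union: {(Alpha, F, 1), (Vega, C, 12), (Vega, C, 2), (Vega, C, 3), (Zephyr, B, 16), (Zephyr, F, 14)}
Keep only column(s) title, room, grade: {(Alpha, 1, F), (Vega, 12, C), (Vega, 2, C), (Vega, 3, C), (Zephyr, 14, F), (Zephyr, 16, B)}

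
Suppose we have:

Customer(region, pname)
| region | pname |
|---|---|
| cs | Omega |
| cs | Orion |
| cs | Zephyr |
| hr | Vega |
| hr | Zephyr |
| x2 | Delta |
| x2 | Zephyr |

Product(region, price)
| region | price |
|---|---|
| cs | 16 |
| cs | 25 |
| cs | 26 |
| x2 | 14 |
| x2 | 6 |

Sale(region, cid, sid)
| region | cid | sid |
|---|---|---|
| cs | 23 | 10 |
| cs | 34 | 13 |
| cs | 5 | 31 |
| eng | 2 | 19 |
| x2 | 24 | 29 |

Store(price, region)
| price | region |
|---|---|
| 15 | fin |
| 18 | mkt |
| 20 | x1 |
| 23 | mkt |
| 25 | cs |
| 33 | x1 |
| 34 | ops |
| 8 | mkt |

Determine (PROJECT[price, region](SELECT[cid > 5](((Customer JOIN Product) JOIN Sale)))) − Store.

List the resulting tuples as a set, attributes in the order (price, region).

{(14, x2), (16, cs), (26, cs), (6, x2)}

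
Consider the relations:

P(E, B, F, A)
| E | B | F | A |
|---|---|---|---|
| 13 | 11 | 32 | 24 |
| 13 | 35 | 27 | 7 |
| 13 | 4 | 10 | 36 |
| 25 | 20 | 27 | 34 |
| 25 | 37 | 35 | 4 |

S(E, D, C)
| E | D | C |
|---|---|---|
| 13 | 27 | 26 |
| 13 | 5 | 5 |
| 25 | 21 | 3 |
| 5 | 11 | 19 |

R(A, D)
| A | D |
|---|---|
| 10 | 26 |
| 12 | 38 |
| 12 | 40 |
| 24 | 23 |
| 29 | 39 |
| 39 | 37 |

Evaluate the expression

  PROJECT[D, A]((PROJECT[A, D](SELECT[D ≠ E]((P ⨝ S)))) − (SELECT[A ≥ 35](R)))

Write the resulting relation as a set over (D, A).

{(21, 34), (21, 4), (27, 24), (27, 36), (27, 7), (5, 24), (5, 36), (5, 7)}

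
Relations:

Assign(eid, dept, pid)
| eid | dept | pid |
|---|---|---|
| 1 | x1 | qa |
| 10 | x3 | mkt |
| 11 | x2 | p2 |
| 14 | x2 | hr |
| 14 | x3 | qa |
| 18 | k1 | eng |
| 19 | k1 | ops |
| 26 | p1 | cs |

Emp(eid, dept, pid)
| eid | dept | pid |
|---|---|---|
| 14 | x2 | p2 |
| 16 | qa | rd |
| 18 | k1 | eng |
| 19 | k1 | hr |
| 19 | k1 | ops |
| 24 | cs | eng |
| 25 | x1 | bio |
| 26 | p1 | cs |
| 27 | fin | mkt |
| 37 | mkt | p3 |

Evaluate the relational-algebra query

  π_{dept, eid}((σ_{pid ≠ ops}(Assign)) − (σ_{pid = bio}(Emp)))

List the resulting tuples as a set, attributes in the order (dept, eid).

{(k1, 18), (p1, 26), (x1, 1), (x2, 11), (x2, 14), (x3, 10), (x3, 14)}

σ[pid ≠ ops]: keep tuples satisfying pid ≠ ops → {(1, x1, qa), (10, x3, mkt), (11, x2, p2), (14, x2, hr), (14, x3, qa), (18, k1, eng), (26, p1, cs)}
σ[pid = bio]: keep tuples satisfying pid = bio → {(25, x1, bio)}
Set difference of the two operands is {(1, x1, qa), (10, x3, mkt), (11, x2, p2), (14, x2, hr), (14, x3, qa), (18, k1, eng), (26, p1, cs)}.
π_{dept, eid} gives {(k1, 18), (p1, 26), (x1, 1), (x2, 11), (x2, 14), (x3, 10), (x3, 14)}.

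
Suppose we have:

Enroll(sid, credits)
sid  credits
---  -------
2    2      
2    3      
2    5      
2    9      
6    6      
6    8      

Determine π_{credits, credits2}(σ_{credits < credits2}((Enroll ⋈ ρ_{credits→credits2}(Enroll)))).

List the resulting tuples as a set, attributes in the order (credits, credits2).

{(2, 3), (2, 5), (2, 9), (3, 5), (3, 9), (5, 9), (6, 8)}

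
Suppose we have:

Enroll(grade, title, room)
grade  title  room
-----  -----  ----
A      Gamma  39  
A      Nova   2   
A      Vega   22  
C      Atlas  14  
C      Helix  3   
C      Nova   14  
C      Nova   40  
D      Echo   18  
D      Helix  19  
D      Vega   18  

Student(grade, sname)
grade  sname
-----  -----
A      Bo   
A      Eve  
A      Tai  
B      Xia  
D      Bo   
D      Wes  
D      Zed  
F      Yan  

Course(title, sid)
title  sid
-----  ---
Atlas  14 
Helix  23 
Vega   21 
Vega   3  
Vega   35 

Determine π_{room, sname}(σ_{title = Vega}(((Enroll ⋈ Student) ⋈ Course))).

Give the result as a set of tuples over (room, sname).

Enroll ⋈ Student (natural join on grade): {(A, Gamma, 39, Bo), (A, Gamma, 39, Eve), (A, Gamma, 39, Tai), (A, Nova, 2, Bo), (A, Nova, 2, Eve), (A, Nova, 2, Tai), (A, Vega, 22, Bo), (A, Vega, 22, Eve), (A, Vega, 22, Tai), (D, Echo, 18, Bo), (D, Echo, 18, Wes), (D, Echo, 18, Zed), (D, Helix, 19, Bo), (D, Helix, 19, Wes), (D, Helix, 19, Zed), (D, Vega, 18, Bo), (D, Vega, 18, Wes), (D, Vega, 18, Zed)}
(Enroll ⋈ Student) ⋈ Course (natural join on title): {(A, Vega, 22, Bo, 21), (A, Vega, 22, Bo, 3), (A, Vega, 22, Bo, 35), (A, Vega, 22, Eve, 21), (A, Vega, 22, Eve, 3), (A, Vega, 22, Eve, 35), (A, Vega, 22, Tai, 21), (A, Vega, 22, Tai, 3), (A, Vega, 22, Tai, 35), (D, Helix, 19, Bo, 23), (D, Helix, 19, Wes, 23), (D, Helix, 19, Zed, 23), (D, Vega, 18, Bo, 21), (D, Vega, 18, Bo, 3), (D, Vega, 18, Bo, 35), (D, Vega, 18, Wes, 21), (D, Vega, 18, Wes, 3), (D, Vega, 18, Wes, 35), (D, Vega, 18, Zed, 21), (D, Vega, 18, Zed, 3), (D, Vega, 18, Zed, 35)}
Filtering on title = Vega leaves {(A, Vega, 22, Bo, 21), (A, Vega, 22, Bo, 3), (A, Vega, 22, Bo, 35), (A, Vega, 22, Eve, 21), (A, Vega, 22, Eve, 3), (A, Vega, 22, Eve, 35), (A, Vega, 22, Tai, 21), (A, Vega, 22, Tai, 3), (A, Vega, 22, Tai, 35), (D, Vega, 18, Bo, 21), (D, Vega, 18, Bo, 3), (D, Vega, 18, Bo, 35), (D, Vega, 18, Wes, 21), (D, Vega, 18, Wes, 3), (D, Vega, 18, Wes, 35), (D, Vega, 18, Zed, 21), (D, Vega, 18, Zed, 3), (D, Vega, 18, Zed, 35)}.
π_{room, sname} gives {(18, Bo), (18, Wes), (18, Zed), (22, Bo), (22, Eve), (22, Tai)} (12 duplicate(s) eliminated).

{(18, Bo), (18, Wes), (18, Zed), (22, Bo), (22, Eve), (22, Tai)}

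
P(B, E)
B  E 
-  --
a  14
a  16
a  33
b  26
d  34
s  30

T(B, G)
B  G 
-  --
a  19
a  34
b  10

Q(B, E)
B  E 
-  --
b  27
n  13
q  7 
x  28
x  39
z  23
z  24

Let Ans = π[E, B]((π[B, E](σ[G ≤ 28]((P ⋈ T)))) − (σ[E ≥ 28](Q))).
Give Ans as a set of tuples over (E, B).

{(14, a), (16, a), (26, b), (33, a)}

Joining P and T on B yields {(a, 14, 19), (a, 14, 34), (a, 16, 19), (a, 16, 34), (a, 33, 19), (a, 33, 34), (b, 26, 10)}.
σ[G ≤ 28]: keep tuples satisfying G ≤ 28 → {(a, 14, 19), (a, 16, 19), (a, 33, 19), (b, 26, 10)}
π_{B, E} gives {(a, 14), (a, 16), (a, 33), (b, 26)}.
σ[E ≥ 28]: keep tuples satisfying E ≥ 28 → {(x, 28), (x, 39)}
Taking the difference: {(a, 14), (a, 16), (a, 33), (b, 26)}
π_{E, B} gives {(14, a), (16, a), (26, b), (33, a)}.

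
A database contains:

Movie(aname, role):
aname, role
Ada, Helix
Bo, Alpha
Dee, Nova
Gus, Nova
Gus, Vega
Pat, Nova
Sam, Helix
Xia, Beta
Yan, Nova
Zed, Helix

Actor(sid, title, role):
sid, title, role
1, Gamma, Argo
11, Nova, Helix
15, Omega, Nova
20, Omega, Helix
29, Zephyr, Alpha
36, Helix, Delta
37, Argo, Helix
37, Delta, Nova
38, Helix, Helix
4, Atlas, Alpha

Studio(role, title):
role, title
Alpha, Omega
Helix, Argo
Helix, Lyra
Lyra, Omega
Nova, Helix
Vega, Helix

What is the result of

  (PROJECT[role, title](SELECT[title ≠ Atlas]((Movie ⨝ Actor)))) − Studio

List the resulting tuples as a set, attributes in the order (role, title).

Movie ⋈ Actor (natural join on role): {(Ada, Helix, 11, Nova), (Ada, Helix, 20, Omega), (Ada, Helix, 37, Argo), (Ada, Helix, 38, Helix), (Bo, Alpha, 29, Zephyr), (Bo, Alpha, 4, Atlas), (Dee, Nova, 15, Omega), (Dee, Nova, 37, Delta), (Gus, Nova, 15, Omega), (Gus, Nova, 37, Delta), (Pat, Nova, 15, Omega), (Pat, Nova, 37, Delta), (Sam, Helix, 11, Nova), (Sam, Helix, 20, Omega), (Sam, Helix, 37, Argo), (Sam, Helix, 38, Helix), (Yan, Nova, 15, Omega), (Yan, Nova, 37, Delta), (Zed, Helix, 11, Nova), (Zed, Helix, 20, Omega), (Zed, Helix, 37, Argo), (Zed, Helix, 38, Helix)}
σ[title ≠ Atlas]: keep tuples satisfying title ≠ Atlas → {(Ada, Helix, 11, Nova), (Ada, Helix, 20, Omega), (Ada, Helix, 37, Argo), (Ada, Helix, 38, Helix), (Bo, Alpha, 29, Zephyr), (Dee, Nova, 15, Omega), (Dee, Nova, 37, Delta), (Gus, Nova, 15, Omega), (Gus, Nova, 37, Delta), (Pat, Nova, 15, Omega), (Pat, Nova, 37, Delta), (Sam, Helix, 11, Nova), (Sam, Helix, 20, Omega), (Sam, Helix, 37, Argo), (Sam, Helix, 38, Helix), (Yan, Nova, 15, Omega), (Yan, Nova, 37, Delta), (Zed, Helix, 11, Nova), (Zed, Helix, 20, Omega), (Zed, Helix, 37, Argo), (Zed, Helix, 38, Helix)}
π[role, title]: project onto (role, title) (14 duplicate(s) eliminated) → {(Alpha, Zephyr), (Helix, Argo), (Helix, Helix), (Helix, Nova), (Helix, Omega), (Nova, Delta), (Nova, Omega)}
Taking the difference: {(Alpha, Zephyr), (Helix, Helix), (Helix, Nova), (Helix, Omega), (Nova, Delta), (Nova, Omega)}

{(Alpha, Zephyr), (Helix, Helix), (Helix, Nova), (Helix, Omega), (Nova, Delta), (Nova, Omega)}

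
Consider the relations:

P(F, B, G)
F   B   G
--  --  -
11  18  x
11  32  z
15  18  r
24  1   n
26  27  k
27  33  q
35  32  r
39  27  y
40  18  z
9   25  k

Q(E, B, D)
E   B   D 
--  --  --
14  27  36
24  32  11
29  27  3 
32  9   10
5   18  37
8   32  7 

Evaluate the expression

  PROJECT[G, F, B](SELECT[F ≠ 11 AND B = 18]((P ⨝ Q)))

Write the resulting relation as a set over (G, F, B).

{(r, 15, 18), (z, 40, 18)}

Natural join on B: {(11, 18, x, 5, 37), (11, 32, z, 24, 11), (11, 32, z, 8, 7), (15, 18, r, 5, 37), (26, 27, k, 14, 36), (26, 27, k, 29, 3), (35, 32, r, 24, 11), (35, 32, r, 8, 7), (39, 27, y, 14, 36), (39, 27, y, 29, 3), (40, 18, z, 5, 37)}
σ[F ≠ 11 AND B = 18]: keep tuples satisfying F ≠ 11 AND B = 18 → {(15, 18, r, 5, 37), (40, 18, z, 5, 37)}
Projecting to G, F, B: {(r, 15, 18), (z, 40, 18)}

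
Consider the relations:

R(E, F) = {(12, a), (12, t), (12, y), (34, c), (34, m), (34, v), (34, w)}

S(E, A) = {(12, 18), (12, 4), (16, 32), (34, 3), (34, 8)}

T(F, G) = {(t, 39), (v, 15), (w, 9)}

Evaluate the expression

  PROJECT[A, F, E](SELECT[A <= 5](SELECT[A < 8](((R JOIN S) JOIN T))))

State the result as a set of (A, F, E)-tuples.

{(3, v, 34), (3, w, 34), (4, t, 12)}

Joining R and S on E yields {(12, a, 18), (12, a, 4), (12, t, 18), (12, t, 4), (12, y, 18), (12, y, 4), (34, c, 3), (34, c, 8), (34, m, 3), (34, m, 8), (34, v, 3), (34, v, 8), (34, w, 3), (34, w, 8)}.
Joining (R JOIN S) and T on F yields {(12, t, 18, 39), (12, t, 4, 39), (34, v, 3, 15), (34, v, 8, 15), (34, w, 3, 9), (34, w, 8, 9)}.
Filtering on A < 8 leaves {(12, t, 4, 39), (34, v, 3, 15), (34, w, 3, 9)}.
Filtering on A <= 5 leaves {(12, t, 4, 39), (34, v, 3, 15), (34, w, 3, 9)}.
π_{A, F, E} gives {(3, v, 34), (3, w, 34), (4, t, 12)}.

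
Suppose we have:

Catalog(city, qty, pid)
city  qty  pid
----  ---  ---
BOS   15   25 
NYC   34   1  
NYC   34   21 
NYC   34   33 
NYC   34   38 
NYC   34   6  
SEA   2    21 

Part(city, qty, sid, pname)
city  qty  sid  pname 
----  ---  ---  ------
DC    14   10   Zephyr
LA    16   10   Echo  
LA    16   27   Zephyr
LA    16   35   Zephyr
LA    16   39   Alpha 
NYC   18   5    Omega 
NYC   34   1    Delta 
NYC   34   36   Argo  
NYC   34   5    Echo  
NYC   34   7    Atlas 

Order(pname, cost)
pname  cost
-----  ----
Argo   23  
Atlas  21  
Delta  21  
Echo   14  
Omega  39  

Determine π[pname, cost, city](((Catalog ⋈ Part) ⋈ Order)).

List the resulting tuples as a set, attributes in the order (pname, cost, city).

{(Argo, 23, NYC), (Atlas, 21, NYC), (Delta, 21, NYC), (Echo, 14, NYC)}

Natural join on city, qty: {(NYC, 34, 1, 1, Delta), (NYC, 34, 1, 36, Argo), (NYC, 34, 1, 5, Echo), (NYC, 34, 1, 7, Atlas), (NYC, 34, 21, 1, Delta), (NYC, 34, 21, 36, Argo), (NYC, 34, 21, 5, Echo), (NYC, 34, 21, 7, Atlas), (NYC, 34, 33, 1, Delta), (NYC, 34, 33, 36, Argo), (NYC, 34, 33, 5, Echo), (NYC, 34, 33, 7, Atlas), (NYC, 34, 38, 1, Delta), (NYC, 34, 38, 36, Argo), (NYC, 34, 38, 5, Echo), (NYC, 34, 38, 7, Atlas), (NYC, 34, 6, 1, Delta), (NYC, 34, 6, 36, Argo), (NYC, 34, 6, 5, Echo), (NYC, 34, 6, 7, Atlas)}
Natural join on pname: {(NYC, 34, 1, 1, Delta, 21), (NYC, 34, 1, 36, Argo, 23), (NYC, 34, 1, 5, Echo, 14), (NYC, 34, 1, 7, Atlas, 21), (NYC, 34, 21, 1, Delta, 21), (NYC, 34, 21, 36, Argo, 23), (NYC, 34, 21, 5, Echo, 14), (NYC, 34, 21, 7, Atlas, 21), (NYC, 34, 33, 1, Delta, 21), (NYC, 34, 33, 36, Argo, 23), (NYC, 34, 33, 5, Echo, 14), (NYC, 34, 33, 7, Atlas, 21), (NYC, 34, 38, 1, Delta, 21), (NYC, 34, 38, 36, Argo, 23), (NYC, 34, 38, 5, Echo, 14), (NYC, 34, 38, 7, Atlas, 21), (NYC, 34, 6, 1, Delta, 21), (NYC, 34, 6, 36, Argo, 23), (NYC, 34, 6, 5, Echo, 14), (NYC, 34, 6, 7, Atlas, 21)}
Projecting to pname, cost, city (16 duplicate(s) eliminated): {(Argo, 23, NYC), (Atlas, 21, NYC), (Delta, 21, NYC), (Echo, 14, NYC)}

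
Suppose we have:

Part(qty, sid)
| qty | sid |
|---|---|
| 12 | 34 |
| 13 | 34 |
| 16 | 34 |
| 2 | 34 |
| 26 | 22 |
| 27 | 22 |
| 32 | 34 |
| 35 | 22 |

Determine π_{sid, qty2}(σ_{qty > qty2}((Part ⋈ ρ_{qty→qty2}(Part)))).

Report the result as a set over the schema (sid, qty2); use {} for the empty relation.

{(22, 26), (22, 27), (34, 12), (34, 13), (34, 16), (34, 2)}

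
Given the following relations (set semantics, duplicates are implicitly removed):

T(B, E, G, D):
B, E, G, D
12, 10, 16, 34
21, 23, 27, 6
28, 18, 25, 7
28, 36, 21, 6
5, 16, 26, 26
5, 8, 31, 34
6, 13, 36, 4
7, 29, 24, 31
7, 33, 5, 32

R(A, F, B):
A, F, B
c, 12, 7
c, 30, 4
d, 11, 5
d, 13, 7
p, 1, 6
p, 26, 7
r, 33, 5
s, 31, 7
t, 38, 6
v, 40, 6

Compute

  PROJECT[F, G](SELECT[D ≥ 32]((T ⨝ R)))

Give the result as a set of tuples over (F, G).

{(11, 31), (12, 5), (13, 5), (26, 5), (31, 5), (33, 31)}

Joining T and R on B yields {(5, 16, 26, 26, d, 11), (5, 16, 26, 26, r, 33), (5, 8, 31, 34, d, 11), (5, 8, 31, 34, r, 33), (6, 13, 36, 4, p, 1), (6, 13, 36, 4, t, 38), (6, 13, 36, 4, v, 40), (7, 29, 24, 31, c, 12), (7, 29, 24, 31, d, 13), (7, 29, 24, 31, p, 26), (7, 29, 24, 31, s, 31), (7, 33, 5, 32, c, 12), (7, 33, 5, 32, d, 13), (7, 33, 5, 32, p, 26), (7, 33, 5, 32, s, 31)}.
Apply σ_{D ≥ 32}; surviving tuples: {(5, 8, 31, 34, d, 11), (5, 8, 31, 34, r, 33), (7, 33, 5, 32, c, 12), (7, 33, 5, 32, d, 13), (7, 33, 5, 32, p, 26), (7, 33, 5, 32, s, 31)}
π_{F, G} gives {(11, 31), (12, 5), (13, 5), (26, 5), (31, 5), (33, 31)}.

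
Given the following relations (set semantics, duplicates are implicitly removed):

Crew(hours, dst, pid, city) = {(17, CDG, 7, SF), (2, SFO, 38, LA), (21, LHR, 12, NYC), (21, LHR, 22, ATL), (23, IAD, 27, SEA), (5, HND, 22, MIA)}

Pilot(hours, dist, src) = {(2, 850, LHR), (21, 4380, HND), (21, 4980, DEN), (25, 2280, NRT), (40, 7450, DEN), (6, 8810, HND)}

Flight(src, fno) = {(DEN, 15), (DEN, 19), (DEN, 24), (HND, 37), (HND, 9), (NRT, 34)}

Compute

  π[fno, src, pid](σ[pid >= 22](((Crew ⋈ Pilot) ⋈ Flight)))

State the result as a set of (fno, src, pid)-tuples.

{(15, DEN, 22), (19, DEN, 22), (24, DEN, 22), (37, HND, 22), (9, HND, 22)}

Crew ⋈ Pilot (natural join on hours): {(2, SFO, 38, LA, 850, LHR), (21, LHR, 12, NYC, 4380, HND), (21, LHR, 12, NYC, 4980, DEN), (21, LHR, 22, ATL, 4380, HND), (21, LHR, 22, ATL, 4980, DEN)}
(Crew ⋈ Pilot) ⋈ Flight (natural join on src): {(21, LHR, 12, NYC, 4380, HND, 37), (21, LHR, 12, NYC, 4380, HND, 9), (21, LHR, 12, NYC, 4980, DEN, 15), (21, LHR, 12, NYC, 4980, DEN, 19), (21, LHR, 12, NYC, 4980, DEN, 24), (21, LHR, 22, ATL, 4380, HND, 37), (21, LHR, 22, ATL, 4380, HND, 9), (21, LHR, 22, ATL, 4980, DEN, 15), (21, LHR, 22, ATL, 4980, DEN, 19), (21, LHR, 22, ATL, 4980, DEN, 24)}
Selection pid >= 22: {(21, LHR, 22, ATL, 4380, HND, 37), (21, LHR, 22, ATL, 4380, HND, 9), (21, LHR, 22, ATL, 4980, DEN, 15), (21, LHR, 22, ATL, 4980, DEN, 19), (21, LHR, 22, ATL, 4980, DEN, 24)}
Keep only column(s) fno, src, pid: {(15, DEN, 22), (19, DEN, 22), (24, DEN, 22), (37, HND, 22), (9, HND, 22)}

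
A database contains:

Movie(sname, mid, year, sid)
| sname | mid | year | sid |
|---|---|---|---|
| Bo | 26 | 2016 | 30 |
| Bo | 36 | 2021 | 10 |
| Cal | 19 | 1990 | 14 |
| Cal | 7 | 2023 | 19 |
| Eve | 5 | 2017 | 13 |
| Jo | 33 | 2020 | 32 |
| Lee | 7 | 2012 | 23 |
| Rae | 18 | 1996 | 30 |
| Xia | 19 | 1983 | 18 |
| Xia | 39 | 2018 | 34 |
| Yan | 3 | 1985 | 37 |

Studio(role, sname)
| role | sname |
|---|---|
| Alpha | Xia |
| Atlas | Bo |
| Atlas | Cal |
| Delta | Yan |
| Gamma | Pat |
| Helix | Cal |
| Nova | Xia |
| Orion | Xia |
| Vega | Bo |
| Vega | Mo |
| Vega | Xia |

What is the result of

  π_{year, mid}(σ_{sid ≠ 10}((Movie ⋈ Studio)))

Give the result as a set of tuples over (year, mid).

{(1983, 19), (1985, 3), (1990, 19), (2016, 26), (2018, 39), (2023, 7)}

Joining Movie and Studio on sname yields {(Bo, 26, 2016, 30, Atlas), (Bo, 26, 2016, 30, Vega), (Bo, 36, 2021, 10, Atlas), (Bo, 36, 2021, 10, Vega), (Cal, 19, 1990, 14, Atlas), (Cal, 19, 1990, 14, Helix), (Cal, 7, 2023, 19, Atlas), (Cal, 7, 2023, 19, Helix), (Xia, 19, 1983, 18, Alpha), (Xia, 19, 1983, 18, Nova), (Xia, 19, 1983, 18, Orion), (Xia, 19, 1983, 18, Vega), (Xia, 39, 2018, 34, Alpha), (Xia, 39, 2018, 34, Nova), (Xia, 39, 2018, 34, Orion), (Xia, 39, 2018, 34, Vega), (Yan, 3, 1985, 37, Delta)}.
Apply σ_{sid ≠ 10}; surviving tuples: {(Bo, 26, 2016, 30, Atlas), (Bo, 26, 2016, 30, Vega), (Cal, 19, 1990, 14, Atlas), (Cal, 19, 1990, 14, Helix), (Cal, 7, 2023, 19, Atlas), (Cal, 7, 2023, 19, Helix), (Xia, 19, 1983, 18, Alpha), (Xia, 19, 1983, 18, Nova), (Xia, 19, 1983, 18, Orion), (Xia, 19, 1983, 18, Vega), (Xia, 39, 2018, 34, Alpha), (Xia, 39, 2018, 34, Nova), (Xia, 39, 2018, 34, Orion), (Xia, 39, 2018, 34, Vega), (Yan, 3, 1985, 37, Delta)}
Projecting to year, mid (9 duplicate(s) eliminated): {(1983, 19), (1985, 3), (1990, 19), (2016, 26), (2018, 39), (2023, 7)}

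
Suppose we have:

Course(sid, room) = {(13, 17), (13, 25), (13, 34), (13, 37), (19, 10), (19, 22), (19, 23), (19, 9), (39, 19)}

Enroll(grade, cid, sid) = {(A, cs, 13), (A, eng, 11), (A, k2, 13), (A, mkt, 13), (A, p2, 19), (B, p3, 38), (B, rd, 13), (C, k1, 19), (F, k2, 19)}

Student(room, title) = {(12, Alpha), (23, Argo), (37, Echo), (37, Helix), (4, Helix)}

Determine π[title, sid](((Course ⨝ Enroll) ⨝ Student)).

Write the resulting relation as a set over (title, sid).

Joining Course and Enroll on sid yields {(13, 17, A, cs), (13, 17, A, k2), (13, 17, A, mkt), (13, 17, B, rd), (13, 25, A, cs), (13, 25, A, k2), (13, 25, A, mkt), (13, 25, B, rd), (13, 34, A, cs), (13, 34, A, k2), (13, 34, A, mkt), (13, 34, B, rd), (13, 37, A, cs), (13, 37, A, k2), (13, 37, A, mkt), (13, 37, B, rd), (19, 10, A, p2), (19, 10, C, k1), (19, 10, F, k2), (19, 22, A, p2), (19, 22, C, k1), (19, 22, F, k2), (19, 23, A, p2), (19, 23, C, k1), (19, 23, F, k2), (19, 9, A, p2), (19, 9, C, k1), (19, 9, F, k2)}.
Joining (Course ⨝ Enroll) and Student on room yields {(13, 37, A, cs, Echo), (13, 37, A, cs, Helix), (13, 37, A, k2, Echo), (13, 37, A, k2, Helix), (13, 37, A, mkt, Echo), (13, 37, A, mkt, Helix), (13, 37, B, rd, Echo), (13, 37, B, rd, Helix), (19, 23, A, p2, Argo), (19, 23, C, k1, Argo), (19, 23, F, k2, Argo)}.
π[title, sid]: project onto (title, sid) (8 duplicate(s) eliminated) → {(Argo, 19), (Echo, 13), (Helix, 13)}

{(Argo, 19), (Echo, 13), (Helix, 13)}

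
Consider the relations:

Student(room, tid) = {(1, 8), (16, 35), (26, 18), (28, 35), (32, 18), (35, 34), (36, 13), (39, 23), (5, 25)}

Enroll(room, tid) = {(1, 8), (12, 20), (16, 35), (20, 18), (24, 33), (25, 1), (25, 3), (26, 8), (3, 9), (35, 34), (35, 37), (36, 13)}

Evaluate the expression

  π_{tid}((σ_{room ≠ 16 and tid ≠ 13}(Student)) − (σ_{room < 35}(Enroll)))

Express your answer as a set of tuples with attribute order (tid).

{18, 23, 25, 34, 35}

σ[room ≠ 16 and tid ≠ 13]: keep tuples satisfying room ≠ 16 and tid ≠ 13 → {(1, 8), (26, 18), (28, 35), (32, 18), (35, 34), (39, 23), (5, 25)}
σ[room < 35]: keep tuples satisfying room < 35 → {(1, 8), (12, 20), (16, 35), (20, 18), (24, 33), (25, 1), (25, 3), (26, 8), (3, 9)}
Taking the difference: {(26, 18), (28, 35), (32, 18), (35, 34), (39, 23), (5, 25)}
Projecting to tid (1 duplicate(s) eliminated): {18, 23, 25, 34, 35}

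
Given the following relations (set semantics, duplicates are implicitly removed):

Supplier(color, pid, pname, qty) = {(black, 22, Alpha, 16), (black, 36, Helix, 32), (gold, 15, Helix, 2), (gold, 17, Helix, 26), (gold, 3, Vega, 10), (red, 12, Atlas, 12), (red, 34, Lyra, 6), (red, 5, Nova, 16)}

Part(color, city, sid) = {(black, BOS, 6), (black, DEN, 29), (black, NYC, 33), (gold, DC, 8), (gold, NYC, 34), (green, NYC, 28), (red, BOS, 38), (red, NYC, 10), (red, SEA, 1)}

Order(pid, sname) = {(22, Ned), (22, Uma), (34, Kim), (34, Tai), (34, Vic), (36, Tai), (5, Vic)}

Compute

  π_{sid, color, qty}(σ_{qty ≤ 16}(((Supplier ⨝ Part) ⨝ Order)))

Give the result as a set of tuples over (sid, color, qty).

{(1, red, 16), (1, red, 6), (10, red, 16), (10, red, 6), (29, black, 16), (33, black, 16), (38, red, 16), (38, red, 6), (6, black, 16)}

Joining Supplier and Part on color yields {(black, 22, Alpha, 16, BOS, 6), (black, 22, Alpha, 16, DEN, 29), (black, 22, Alpha, 16, NYC, 33), (black, 36, Helix, 32, BOS, 6), (black, 36, Helix, 32, DEN, 29), (black, 36, Helix, 32, NYC, 33), (gold, 15, Helix, 2, DC, 8), (gold, 15, Helix, 2, NYC, 34), (gold, 17, Helix, 26, DC, 8), (gold, 17, Helix, 26, NYC, 34), (gold, 3, Vega, 10, DC, 8), (gold, 3, Vega, 10, NYC, 34), (red, 12, Atlas, 12, BOS, 38), (red, 12, Atlas, 12, NYC, 10), (red, 12, Atlas, 12, SEA, 1), (red, 34, Lyra, 6, BOS, 38), (red, 34, Lyra, 6, NYC, 10), (red, 34, Lyra, 6, SEA, 1), (red, 5, Nova, 16, BOS, 38), (red, 5, Nova, 16, NYC, 10), (red, 5, Nova, 16, SEA, 1)}.
Joining (Supplier ⨝ Part) and Order on pid yields {(black, 22, Alpha, 16, BOS, 6, Ned), (black, 22, Alpha, 16, BOS, 6, Uma), (black, 22, Alpha, 16, DEN, 29, Ned), (black, 22, Alpha, 16, DEN, 29, Uma), (black, 22, Alpha, 16, NYC, 33, Ned), (black, 22, Alpha, 16, NYC, 33, Uma), (black, 36, Helix, 32, BOS, 6, Tai), (black, 36, Helix, 32, DEN, 29, Tai), (black, 36, Helix, 32, NYC, 33, Tai), (red, 34, Lyra, 6, BOS, 38, Kim), (red, 34, Lyra, 6, BOS, 38, Tai), (red, 34, Lyra, 6, BOS, 38, Vic), (red, 34, Lyra, 6, NYC, 10, Kim), (red, 34, Lyra, 6, NYC, 10, Tai), (red, 34, Lyra, 6, NYC, 10, Vic), (red, 34, Lyra, 6, SEA, 1, Kim), (red, 34, Lyra, 6, SEA, 1, Tai), (red, 34, Lyra, 6, SEA, 1, Vic), (red, 5, Nova, 16, BOS, 38, Vic), (red, 5, Nova, 16, NYC, 10, Vic), (red, 5, Nova, 16, SEA, 1, Vic)}.
Filtering on qty ≤ 16 leaves {(black, 22, Alpha, 16, BOS, 6, Ned), (black, 22, Alpha, 16, BOS, 6, Uma), (black, 22, Alpha, 16, DEN, 29, Ned), (black, 22, Alpha, 16, DEN, 29, Uma), (black, 22, Alpha, 16, NYC, 33, Ned), (black, 22, Alpha, 16, NYC, 33, Uma), (red, 34, Lyra, 6, BOS, 38, Kim), (red, 34, Lyra, 6, BOS, 38, Tai), (red, 34, Lyra, 6, BOS, 38, Vic), (red, 34, Lyra, 6, NYC, 10, Kim), (red, 34, Lyra, 6, NYC, 10, Tai), (red, 34, Lyra, 6, NYC, 10, Vic), (red, 34, Lyra, 6, SEA, 1, Kim), (red, 34, Lyra, 6, SEA, 1, Tai), (red, 34, Lyra, 6, SEA, 1, Vic), (red, 5, Nova, 16, BOS, 38, Vic), (red, 5, Nova, 16, NYC, 10, Vic), (red, 5, Nova, 16, SEA, 1, Vic)}.
Projecting to sid, color, qty (9 duplicate(s) eliminated): {(1, red, 16), (1, red, 6), (10, red, 16), (10, red, 6), (29, black, 16), (33, black, 16), (38, red, 16), (38, red, 6), (6, black, 16)}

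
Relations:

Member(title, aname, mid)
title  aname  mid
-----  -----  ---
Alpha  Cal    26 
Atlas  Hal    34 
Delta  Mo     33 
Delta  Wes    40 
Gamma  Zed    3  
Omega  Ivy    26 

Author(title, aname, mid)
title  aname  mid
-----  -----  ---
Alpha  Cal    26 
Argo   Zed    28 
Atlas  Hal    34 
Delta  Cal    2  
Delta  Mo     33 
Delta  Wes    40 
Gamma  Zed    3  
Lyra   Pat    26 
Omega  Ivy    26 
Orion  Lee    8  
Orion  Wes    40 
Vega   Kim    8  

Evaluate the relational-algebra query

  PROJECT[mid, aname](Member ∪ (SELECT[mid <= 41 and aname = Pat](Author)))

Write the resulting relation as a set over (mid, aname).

{(26, Cal), (26, Ivy), (26, Pat), (3, Zed), (33, Mo), (34, Hal), (40, Wes)}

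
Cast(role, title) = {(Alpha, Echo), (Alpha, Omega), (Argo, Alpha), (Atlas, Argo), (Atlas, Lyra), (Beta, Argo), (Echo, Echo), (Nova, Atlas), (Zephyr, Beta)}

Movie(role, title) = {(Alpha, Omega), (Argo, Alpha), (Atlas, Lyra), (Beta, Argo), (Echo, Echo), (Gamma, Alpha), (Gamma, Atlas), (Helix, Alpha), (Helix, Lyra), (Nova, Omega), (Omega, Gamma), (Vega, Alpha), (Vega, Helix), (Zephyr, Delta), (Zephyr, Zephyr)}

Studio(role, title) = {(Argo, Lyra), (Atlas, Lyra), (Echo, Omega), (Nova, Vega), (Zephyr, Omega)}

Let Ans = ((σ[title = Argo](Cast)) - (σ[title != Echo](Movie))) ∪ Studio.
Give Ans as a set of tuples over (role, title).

σ[title = Argo]: keep tuples satisfying title = Argo → {(Atlas, Argo), (Beta, Argo)}
σ[title != Echo]: keep tuples satisfying title != Echo → {(Alpha, Omega), (Argo, Alpha), (Atlas, Lyra), (Beta, Argo), (Gamma, Alpha), (Gamma, Atlas), (Helix, Alpha), (Helix, Lyra), (Nova, Omega), (Omega, Gamma), (Vega, Alpha), (Vega, Helix), (Zephyr, Delta), (Zephyr, Zephyr)}
Set difference of the two operands is {(Atlas, Argo)}.
Set union of the two operands is {(Argo, Lyra), (Atlas, Argo), (Atlas, Lyra), (Echo, Omega), (Nova, Vega), (Zephyr, Omega)}.

{(Argo, Lyra), (Atlas, Argo), (Atlas, Lyra), (Echo, Omega), (Nova, Vega), (Zephyr, Omega)}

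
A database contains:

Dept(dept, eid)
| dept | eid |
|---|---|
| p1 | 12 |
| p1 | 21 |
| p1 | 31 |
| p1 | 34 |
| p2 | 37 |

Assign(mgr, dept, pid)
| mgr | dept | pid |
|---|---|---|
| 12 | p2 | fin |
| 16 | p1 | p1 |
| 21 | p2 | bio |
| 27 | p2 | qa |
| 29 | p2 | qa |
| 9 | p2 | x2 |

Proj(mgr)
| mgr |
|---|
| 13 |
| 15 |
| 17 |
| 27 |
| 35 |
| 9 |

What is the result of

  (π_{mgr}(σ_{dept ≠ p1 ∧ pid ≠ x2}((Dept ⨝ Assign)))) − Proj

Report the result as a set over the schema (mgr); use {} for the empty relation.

{12, 21, 29}

Natural join on dept: {(p1, 12, 16, p1), (p1, 21, 16, p1), (p1, 31, 16, p1), (p1, 34, 16, p1), (p2, 37, 12, fin), (p2, 37, 21, bio), (p2, 37, 27, qa), (p2, 37, 29, qa), (p2, 37, 9, x2)}
Filtering on dept ≠ p1 ∧ pid ≠ x2 leaves {(p2, 37, 12, fin), (p2, 37, 21, bio), (p2, 37, 27, qa), (p2, 37, 29, qa)}.
Projecting to mgr: {12, 21, 27, 29}
Difference: {12, 21, 27, 29} with {13, 15, 17, 27, 35, 9} → {12, 21, 29}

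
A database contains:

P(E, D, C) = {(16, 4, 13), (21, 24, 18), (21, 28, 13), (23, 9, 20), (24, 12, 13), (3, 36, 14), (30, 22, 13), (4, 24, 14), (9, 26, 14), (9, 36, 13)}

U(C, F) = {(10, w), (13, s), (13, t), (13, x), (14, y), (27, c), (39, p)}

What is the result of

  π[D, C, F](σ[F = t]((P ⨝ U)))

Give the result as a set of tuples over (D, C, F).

{(12, 13, t), (22, 13, t), (28, 13, t), (36, 13, t), (4, 13, t)}

P ⋈ U (natural join on C): {(16, 4, 13, s), (16, 4, 13, t), (16, 4, 13, x), (21, 28, 13, s), (21, 28, 13, t), (21, 28, 13, x), (24, 12, 13, s), (24, 12, 13, t), (24, 12, 13, x), (3, 36, 14, y), (30, 22, 13, s), (30, 22, 13, t), (30, 22, 13, x), (4, 24, 14, y), (9, 26, 14, y), (9, 36, 13, s), (9, 36, 13, t), (9, 36, 13, x)}
Apply σ_{F = t}; surviving tuples: {(16, 4, 13, t), (21, 28, 13, t), (24, 12, 13, t), (30, 22, 13, t), (9, 36, 13, t)}
Keep only column(s) D, C, F: {(12, 13, t), (22, 13, t), (28, 13, t), (36, 13, t), (4, 13, t)}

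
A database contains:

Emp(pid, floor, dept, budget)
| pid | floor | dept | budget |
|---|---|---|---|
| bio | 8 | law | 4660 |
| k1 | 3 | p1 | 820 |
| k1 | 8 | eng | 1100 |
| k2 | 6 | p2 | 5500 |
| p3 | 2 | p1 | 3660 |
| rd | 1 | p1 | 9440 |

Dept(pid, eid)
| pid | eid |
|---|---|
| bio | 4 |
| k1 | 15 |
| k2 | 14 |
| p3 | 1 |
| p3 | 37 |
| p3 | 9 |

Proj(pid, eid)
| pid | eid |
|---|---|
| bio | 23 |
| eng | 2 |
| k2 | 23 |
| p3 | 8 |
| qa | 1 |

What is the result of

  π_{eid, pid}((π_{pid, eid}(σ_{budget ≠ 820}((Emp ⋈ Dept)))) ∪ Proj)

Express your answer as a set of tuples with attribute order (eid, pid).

{(1, p3), (1, qa), (14, k2), (15, k1), (2, eng), (23, bio), (23, k2), (37, p3), (4, bio), (8, p3), (9, p3)}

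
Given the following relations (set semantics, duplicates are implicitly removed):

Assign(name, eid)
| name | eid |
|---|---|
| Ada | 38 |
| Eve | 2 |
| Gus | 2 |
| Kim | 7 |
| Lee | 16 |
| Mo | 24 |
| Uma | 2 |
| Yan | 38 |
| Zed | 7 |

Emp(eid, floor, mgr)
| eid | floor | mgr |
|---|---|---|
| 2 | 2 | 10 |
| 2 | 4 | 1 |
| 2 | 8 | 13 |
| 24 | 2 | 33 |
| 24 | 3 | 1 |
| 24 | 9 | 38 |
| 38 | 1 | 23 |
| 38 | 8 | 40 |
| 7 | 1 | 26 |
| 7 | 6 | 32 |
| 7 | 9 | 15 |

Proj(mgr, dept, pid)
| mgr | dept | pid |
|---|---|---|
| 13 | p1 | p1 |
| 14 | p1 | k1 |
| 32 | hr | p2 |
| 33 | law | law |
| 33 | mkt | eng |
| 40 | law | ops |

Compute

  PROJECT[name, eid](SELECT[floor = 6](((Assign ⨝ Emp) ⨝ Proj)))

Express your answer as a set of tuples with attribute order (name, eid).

{(Kim, 7), (Zed, 7)}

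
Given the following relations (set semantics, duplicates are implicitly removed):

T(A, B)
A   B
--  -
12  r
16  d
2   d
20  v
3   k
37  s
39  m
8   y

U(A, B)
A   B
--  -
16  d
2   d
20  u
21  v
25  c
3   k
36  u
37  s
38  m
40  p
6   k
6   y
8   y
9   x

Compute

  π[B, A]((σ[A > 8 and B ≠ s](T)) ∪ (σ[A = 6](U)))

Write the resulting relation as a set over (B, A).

{(d, 16), (k, 6), (m, 39), (r, 12), (v, 20), (y, 6)}

Selection A > 8 and B ≠ s: {(12, r), (16, d), (20, v), (39, m)}
Selection A = 6: {(6, k), (6, y)}
Set union of the two operands is {(12, r), (16, d), (20, v), (39, m), (6, k), (6, y)}.
π[B, A]: project onto (B, A) → {(d, 16), (k, 6), (m, 39), (r, 12), (v, 20), (y, 6)}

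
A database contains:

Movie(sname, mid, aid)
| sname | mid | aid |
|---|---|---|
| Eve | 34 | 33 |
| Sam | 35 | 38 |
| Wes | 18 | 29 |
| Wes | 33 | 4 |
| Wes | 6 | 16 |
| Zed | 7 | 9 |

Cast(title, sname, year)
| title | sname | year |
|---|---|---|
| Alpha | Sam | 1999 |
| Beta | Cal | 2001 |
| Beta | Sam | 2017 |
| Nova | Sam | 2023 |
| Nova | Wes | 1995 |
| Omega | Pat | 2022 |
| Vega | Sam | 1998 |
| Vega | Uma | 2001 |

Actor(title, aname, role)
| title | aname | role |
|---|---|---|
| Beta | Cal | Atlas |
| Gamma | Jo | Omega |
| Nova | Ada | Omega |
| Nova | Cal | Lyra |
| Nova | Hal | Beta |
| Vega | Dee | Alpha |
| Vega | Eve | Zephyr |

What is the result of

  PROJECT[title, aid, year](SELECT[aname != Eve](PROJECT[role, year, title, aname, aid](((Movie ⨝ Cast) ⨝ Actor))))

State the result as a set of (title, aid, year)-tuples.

Natural join on sname: {(Sam, 35, 38, Alpha, 1999), (Sam, 35, 38, Beta, 2017), (Sam, 35, 38, Nova, 2023), (Sam, 35, 38, Vega, 1998), (Wes, 18, 29, Nova, 1995), (Wes, 33, 4, Nova, 1995), (Wes, 6, 16, Nova, 1995)}
Natural join on title: {(Sam, 35, 38, Beta, 2017, Cal, Atlas), (Sam, 35, 38, Nova, 2023, Ada, Omega), (Sam, 35, 38, Nova, 2023, Cal, Lyra), (Sam, 35, 38, Nova, 2023, Hal, Beta), (Sam, 35, 38, Vega, 1998, Dee, Alpha), (Sam, 35, 38, Vega, 1998, Eve, Zephyr), (Wes, 18, 29, Nova, 1995, Ada, Omega), (Wes, 18, 29, Nova, 1995, Cal, Lyra), (Wes, 18, 29, Nova, 1995, Hal, Beta), (Wes, 33, 4, Nova, 1995, Ada, Omega), (Wes, 33, 4, Nova, 1995, Cal, Lyra), (Wes, 33, 4, Nova, 1995, Hal, Beta), (Wes, 6, 16, Nova, 1995, Ada, Omega), (Wes, 6, 16, Nova, 1995, Cal, Lyra), (Wes, 6, 16, Nova, 1995, Hal, Beta)}
Keep only column(s) role, year, title, aname, aid: {(Alpha, 1998, Vega, Dee, 38), (Atlas, 2017, Beta, Cal, 38), (Beta, 1995, Nova, Hal, 16), (Beta, 1995, Nova, Hal, 29), (Beta, 1995, Nova, Hal, 4), (Beta, 2023, Nova, Hal, 38), (Lyra, 1995, Nova, Cal, 16), (Lyra, 1995, Nova, Cal, 29), (Lyra, 1995, Nova, Cal, 4), (Lyra, 2023, Nova, Cal, 38), (Omega, 1995, Nova, Ada, 16), (Omega, 1995, Nova, Ada, 29), (Omega, 1995, Nova, Ada, 4), (Omega, 2023, Nova, Ada, 38), (Zephyr, 1998, Vega, Eve, 38)}
Apply σ_{aname != Eve}; surviving tuples: {(Alpha, 1998, Vega, Dee, 38), (Atlas, 2017, Beta, Cal, 38), (Beta, 1995, Nova, Hal, 16), (Beta, 1995, Nova, Hal, 29), (Beta, 1995, Nova, Hal, 4), (Beta, 2023, Nova, Hal, 38), (Lyra, 1995, Nova, Cal, 16), (Lyra, 1995, Nova, Cal, 29), (Lyra, 1995, Nova, Cal, 4), (Lyra, 2023, Nova, Cal, 38), (Omega, 1995, Nova, Ada, 16), (Omega, 1995, Nova, Ada, 29), (Omega, 1995, Nova, Ada, 4), (Omega, 2023, Nova, Ada, 38)}
Keep only column(s) title, aid, year (8 duplicate(s) eliminated): {(Beta, 38, 2017), (Nova, 16, 1995), (Nova, 29, 1995), (Nova, 38, 2023), (Nova, 4, 1995), (Vega, 38, 1998)}

{(Beta, 38, 2017), (Nova, 16, 1995), (Nova, 29, 1995), (Nova, 38, 2023), (Nova, 4, 1995), (Vega, 38, 1998)}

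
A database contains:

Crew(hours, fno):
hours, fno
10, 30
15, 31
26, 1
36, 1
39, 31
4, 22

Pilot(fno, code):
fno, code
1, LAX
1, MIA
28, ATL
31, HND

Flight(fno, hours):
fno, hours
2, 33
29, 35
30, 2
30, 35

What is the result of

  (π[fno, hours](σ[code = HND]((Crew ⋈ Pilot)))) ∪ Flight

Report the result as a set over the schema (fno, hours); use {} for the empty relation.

Crew ⋈ Pilot (natural join on fno): {(15, 31, HND), (26, 1, LAX), (26, 1, MIA), (36, 1, LAX), (36, 1, MIA), (39, 31, HND)}
Selection code = HND: {(15, 31, HND), (39, 31, HND)}
π[fno, hours]: project onto (fno, hours) → {(31, 15), (31, 39)}
Union: {(31, 15), (31, 39)} with {(2, 33), (29, 35), (30, 2), (30, 35)} → {(2, 33), (29, 35), (30, 2), (30, 35), (31, 15), (31, 39)}

{(2, 33), (29, 35), (30, 2), (30, 35), (31, 15), (31, 39)}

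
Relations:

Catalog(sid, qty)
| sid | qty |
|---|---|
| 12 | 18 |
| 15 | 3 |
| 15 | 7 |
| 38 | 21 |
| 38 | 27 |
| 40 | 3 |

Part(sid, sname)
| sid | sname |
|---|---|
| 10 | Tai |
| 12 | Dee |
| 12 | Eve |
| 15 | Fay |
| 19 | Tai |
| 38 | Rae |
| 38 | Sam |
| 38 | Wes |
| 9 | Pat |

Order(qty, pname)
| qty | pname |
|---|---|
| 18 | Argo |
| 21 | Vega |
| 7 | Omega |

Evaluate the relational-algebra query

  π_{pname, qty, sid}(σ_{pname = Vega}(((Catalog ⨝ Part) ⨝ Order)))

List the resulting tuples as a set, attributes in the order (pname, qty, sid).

{(Vega, 21, 38)}

Joining Catalog and Part on sid yields {(12, 18, Dee), (12, 18, Eve), (15, 3, Fay), (15, 7, Fay), (38, 21, Rae), (38, 21, Sam), (38, 21, Wes), (38, 27, Rae), (38, 27, Sam), (38, 27, Wes)}.
Joining (Catalog ⨝ Part) and Order on qty yields {(12, 18, Dee, Argo), (12, 18, Eve, Argo), (15, 7, Fay, Omega), (38, 21, Rae, Vega), (38, 21, Sam, Vega), (38, 21, Wes, Vega)}.
Filtering on pname = Vega leaves {(38, 21, Rae, Vega), (38, 21, Sam, Vega), (38, 21, Wes, Vega)}.
Projecting to pname, qty, sid (2 duplicate(s) eliminated): {(Vega, 21, 38)}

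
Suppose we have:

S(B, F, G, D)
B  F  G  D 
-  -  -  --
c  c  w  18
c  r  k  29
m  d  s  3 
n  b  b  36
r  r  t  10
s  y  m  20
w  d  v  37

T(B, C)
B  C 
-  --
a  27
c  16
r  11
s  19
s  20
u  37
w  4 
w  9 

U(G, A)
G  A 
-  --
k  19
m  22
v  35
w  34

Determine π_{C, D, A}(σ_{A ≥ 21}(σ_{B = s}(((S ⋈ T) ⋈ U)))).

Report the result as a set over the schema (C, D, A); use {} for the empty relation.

{(19, 20, 22), (20, 20, 22)}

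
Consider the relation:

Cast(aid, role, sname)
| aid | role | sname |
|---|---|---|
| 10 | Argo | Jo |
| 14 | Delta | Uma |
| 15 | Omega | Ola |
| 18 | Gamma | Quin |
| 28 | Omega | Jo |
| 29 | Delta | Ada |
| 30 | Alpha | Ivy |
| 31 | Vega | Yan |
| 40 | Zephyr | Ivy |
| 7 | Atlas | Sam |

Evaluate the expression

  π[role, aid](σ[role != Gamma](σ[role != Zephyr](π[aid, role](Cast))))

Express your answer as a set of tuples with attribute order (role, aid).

{(Alpha, 30), (Argo, 10), (Atlas, 7), (Delta, 14), (Delta, 29), (Omega, 15), (Omega, 28), (Vega, 31)}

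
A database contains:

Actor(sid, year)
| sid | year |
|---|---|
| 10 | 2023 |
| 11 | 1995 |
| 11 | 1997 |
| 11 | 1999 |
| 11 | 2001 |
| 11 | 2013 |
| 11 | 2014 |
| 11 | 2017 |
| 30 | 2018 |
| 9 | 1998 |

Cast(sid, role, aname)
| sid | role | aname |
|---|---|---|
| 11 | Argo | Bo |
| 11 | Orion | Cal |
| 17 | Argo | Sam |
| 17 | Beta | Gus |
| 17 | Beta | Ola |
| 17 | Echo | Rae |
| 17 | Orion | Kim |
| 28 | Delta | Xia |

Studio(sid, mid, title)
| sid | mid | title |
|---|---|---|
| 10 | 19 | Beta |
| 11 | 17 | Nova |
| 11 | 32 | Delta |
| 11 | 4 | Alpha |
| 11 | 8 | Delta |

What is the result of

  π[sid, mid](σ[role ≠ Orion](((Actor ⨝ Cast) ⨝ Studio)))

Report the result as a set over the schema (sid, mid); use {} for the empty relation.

{(11, 17), (11, 32), (11, 4), (11, 8)}

Joining Actor and Cast on sid yields {(11, 1995, Argo, Bo), (11, 1995, Orion, Cal), (11, 1997, Argo, Bo), (11, 1997, Orion, Cal), (11, 1999, Argo, Bo), (11, 1999, Orion, Cal), (11, 2001, Argo, Bo), (11, 2001, Orion, Cal), (11, 2013, Argo, Bo), (11, 2013, Orion, Cal), (11, 2014, Argo, Bo), (11, 2014, Orion, Cal), (11, 2017, Argo, Bo), (11, 2017, Orion, Cal)}.
Joining (Actor ⨝ Cast) and Studio on sid yields {(11, 1995, Argo, Bo, 17, Nova), (11, 1995, Argo, Bo, 32, Delta), (11, 1995, Argo, Bo, 4, Alpha), (11, 1995, Argo, Bo, 8, Delta), (11, 1995, Orion, Cal, 17, Nova), (11, 1995, Orion, Cal, 32, Delta), (11, 1995, Orion, Cal, 4, Alpha), (11, 1995, Orion, Cal, 8, Delta), (11, 1997, Argo, Bo, 17, Nova), (11, 1997, Argo, Bo, 32, Delta), (11, 1997, Argo, Bo, 4, Alpha), (11, 1997, Argo, Bo, 8, Delta), (11, 1997, Orion, Cal, 17, Nova), (11, 1997, Orion, Cal, 32, Delta), (11, 1997, Orion, Cal, 4, Alpha), (11, 1997, Orion, Cal, 8, Delta), (11, 1999, Argo, Bo, 17, Nova), (11, 1999, Argo, Bo, 32, Delta), (11, 1999, Argo, Bo, 4, Alpha), (11, 1999, Argo, Bo, 8, Delta), (11, 1999, Orion, Cal, 17, Nova), (11, 1999, Orion, Cal, 32, Delta), (11, 1999, Orion, Cal, 4, Alpha), (11, 1999, Orion, Cal, 8, Delta), (11, 2001, Argo, Bo, 17, Nova), (11, 2001, Argo, Bo, 32, Delta), (11, 2001, Argo, Bo, 4, Alpha), (11, 2001, Argo, Bo, 8, Delta), (11, 2001, Orion, Cal, 17, Nova), (11, 2001, Orion, Cal, 32, Delta), (11, 2001, Orion, Cal, 4, Alpha), (11, 2001, Orion, Cal, 8, Delta), (11, 2013, Argo, Bo, 17, Nova), (11, 2013, Argo, Bo, 32, Delta), (11, 2013, Argo, Bo, 4, Alpha), (11, 2013, Argo, Bo, 8, Delta), (11, 2013, Orion, Cal, 17, Nova), (11, 2013, Orion, Cal, 32, Delta), (11, 2013, Orion, Cal, 4, Alpha), (11, 2013, Orion, Cal, 8, Delta), (11, 2014, Argo, Bo, 17, Nova), (11, 2014, Argo, Bo, 32, Delta), (11, 2014, Argo, Bo, 4, Alpha), (11, 2014, Argo, Bo, 8, Delta), (11, 2014, Orion, Cal, 17, Nova), (11, 2014, Orion, Cal, 32, Delta), (11, 2014, Orion, Cal, 4, Alpha), (11, 2014, Orion, Cal, 8, Delta), (11, 2017, Argo, Bo, 17, Nova), (11, 2017, Argo, Bo, 32, Delta), (11, 2017, Argo, Bo, 4, Alpha), (11, 2017, Argo, Bo, 8, Delta), (11, 2017, Orion, Cal, 17, Nova), (11, 2017, Orion, Cal, 32, Delta), (11, 2017, Orion, Cal, 4, Alpha), (11, 2017, Orion, Cal, 8, Delta)}.
σ[role ≠ Orion]: keep tuples satisfying role ≠ Orion → {(11, 1995, Argo, Bo, 17, Nova), (11, 1995, Argo, Bo, 32, Delta), (11, 1995, Argo, Bo, 4, Alpha), (11, 1995, Argo, Bo, 8, Delta), (11, 1997, Argo, Bo, 17, Nova), (11, 1997, Argo, Bo, 32, Delta), (11, 1997, Argo, Bo, 4, Alpha), (11, 1997, Argo, Bo, 8, Delta), (11, 1999, Argo, Bo, 17, Nova), (11, 1999, Argo, Bo, 32, Delta), (11, 1999, Argo, Bo, 4, Alpha), (11, 1999, Argo, Bo, 8, Delta), (11, 2001, Argo, Bo, 17, Nova), (11, 2001, Argo, Bo, 32, Delta), (11, 2001, Argo, Bo, 4, Alpha), (11, 2001, Argo, Bo, 8, Delta), (11, 2013, Argo, Bo, 17, Nova), (11, 2013, Argo, Bo, 32, Delta), (11, 2013, Argo, Bo, 4, Alpha), (11, 2013, Argo, Bo, 8, Delta), (11, 2014, Argo, Bo, 17, Nova), (11, 2014, Argo, Bo, 32, Delta), (11, 2014, Argo, Bo, 4, Alpha), (11, 2014, Argo, Bo, 8, Delta), (11, 2017, Argo, Bo, 17, Nova), (11, 2017, Argo, Bo, 32, Delta), (11, 2017, Argo, Bo, 4, Alpha), (11, 2017, Argo, Bo, 8, Delta)}
π_{sid, mid} gives {(11, 17), (11, 32), (11, 4), (11, 8)} (24 duplicate(s) eliminated).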